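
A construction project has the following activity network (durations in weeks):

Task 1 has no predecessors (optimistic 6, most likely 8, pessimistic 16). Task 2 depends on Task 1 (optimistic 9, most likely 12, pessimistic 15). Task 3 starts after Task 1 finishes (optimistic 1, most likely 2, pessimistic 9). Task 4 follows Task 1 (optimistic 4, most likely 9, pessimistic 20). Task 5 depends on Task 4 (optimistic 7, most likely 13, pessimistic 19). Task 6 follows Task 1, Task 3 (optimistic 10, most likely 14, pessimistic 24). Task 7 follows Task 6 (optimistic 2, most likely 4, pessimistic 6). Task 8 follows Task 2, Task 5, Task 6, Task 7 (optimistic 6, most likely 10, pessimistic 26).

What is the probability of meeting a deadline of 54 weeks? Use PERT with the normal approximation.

0.977

te_Task 1 = (6 + 4·8 + 16)/6 = 54/6 = 9; σ²_Task 1 = ((16−6)/6)² = 2.778
te_Task 2 = (9 + 4·12 + 15)/6 = 72/6 = 12; σ²_Task 2 = ((15−9)/6)² = 1.000
te_Task 3 = (1 + 4·2 + 9)/6 = 18/6 = 3; σ²_Task 3 = ((9−1)/6)² = 1.778
te_Task 4 = (4 + 4·9 + 20)/6 = 60/6 = 10; σ²_Task 4 = ((20−4)/6)² = 7.111
te_Task 5 = (7 + 4·13 + 19)/6 = 78/6 = 13; σ²_Task 5 = ((19−7)/6)² = 4.000
te_Task 6 = (10 + 4·14 + 24)/6 = 90/6 = 15; σ²_Task 6 = ((24−10)/6)² = 5.444
te_Task 7 = (2 + 4·4 + 6)/6 = 24/6 = 4; σ²_Task 7 = ((6−2)/6)² = 0.444
te_Task 8 = (6 + 4·10 + 26)/6 = 72/6 = 12; σ²_Task 8 = ((26−6)/6)² = 11.111

Forward pass:
ES_Task 1 = 0; EF_Task 1 = 9
ES_Task 2 = 9; EF_Task 2 = 9+12 = 21
ES_Task 3 = 9; EF_Task 3 = 9+3 = 12
ES_Task 4 = 9; EF_Task 4 = 9+10 = 19
ES_Task 5 = 19; EF_Task 5 = 19+13 = 32
ES_Task 6 = max(EF_Task 1=9, EF_Task 3=12) = 12; EF_Task 6 = 12+15 = 27
ES_Task 7 = 27; EF_Task 7 = 27+4 = 31
ES_Task 8 = max(EF_Task 2=21, EF_Task 5=32, EF_Task 6=27, EF_Task 7=31) = 32; EF_Task 8 = 32+12 = 44
Expected project duration μ = 44 weeks. Critical path: Task 1 → Task 4 → Task 5 → Task 8.

Variance along critical path = 2.778 + 7.111 + 4.000 + 11.111 = 25.000; σ = √25.000 = 5.000 weeks.
Z = (54 − 44) / 5.000 = 2.000
P(T ≤ 54) = Φ(2.000) ≈ 0.977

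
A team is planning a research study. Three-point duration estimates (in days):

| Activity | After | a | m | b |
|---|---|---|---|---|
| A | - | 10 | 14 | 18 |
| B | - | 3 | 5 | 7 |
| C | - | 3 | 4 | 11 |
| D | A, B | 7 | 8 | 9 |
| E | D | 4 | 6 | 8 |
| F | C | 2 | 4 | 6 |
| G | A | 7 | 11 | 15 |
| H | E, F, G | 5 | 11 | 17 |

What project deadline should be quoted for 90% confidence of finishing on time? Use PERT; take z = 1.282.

te_A = (10 + 4·14 + 18)/6 = 84/6 = 14; σ²_A = ((18−10)/6)² = 1.778
te_B = (3 + 4·5 + 7)/6 = 30/6 = 5; σ²_B = ((7−3)/6)² = 0.444
te_C = (3 + 4·4 + 11)/6 = 30/6 = 5; σ²_C = ((11−3)/6)² = 1.778
te_D = (7 + 4·8 + 9)/6 = 48/6 = 8; σ²_D = ((9−7)/6)² = 0.111
te_E = (4 + 4·6 + 8)/6 = 36/6 = 6; σ²_E = ((8−4)/6)² = 0.444
te_F = (2 + 4·4 + 6)/6 = 24/6 = 4; σ²_F = ((6−2)/6)² = 0.444
te_G = (7 + 4·11 + 15)/6 = 66/6 = 11; σ²_G = ((15−7)/6)² = 1.778
te_H = (5 + 4·11 + 17)/6 = 66/6 = 11; σ²_H = ((17−5)/6)² = 4.000

Forward pass:
ES_A = 0; EF_A = 14
ES_B = 0; EF_B = 5
ES_C = 0; EF_C = 5
ES_D = max(EF_A=14, EF_B=5) = 14; EF_D = 14+8 = 22
ES_E = 22; EF_E = 22+6 = 28
ES_F = 5; EF_F = 5+4 = 9
ES_G = 14; EF_G = 14+11 = 25
ES_H = max(EF_E=28, EF_F=9, EF_G=25) = 28; EF_H = 28+11 = 39
Expected project duration μ = 39 days. Critical path: A → D → E → H.

Variance along critical path = 1.778 + 0.111 + 0.444 + 4.000 = 6.333; σ = 2.517 days.
D = μ + z·σ = 39 + 1.282·2.517 = 42.2 days

42.2 days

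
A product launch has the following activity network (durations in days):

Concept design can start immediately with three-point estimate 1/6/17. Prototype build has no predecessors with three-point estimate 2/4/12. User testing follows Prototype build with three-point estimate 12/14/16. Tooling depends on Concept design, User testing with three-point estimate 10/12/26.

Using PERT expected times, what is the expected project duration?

33 days

te_Concept design = (1 + 4·6 + 17)/6 = 42/6 = 7
te_Prototype build = (2 + 4·4 + 12)/6 = 30/6 = 5
te_User testing = (12 + 4·14 + 16)/6 = 84/6 = 14
te_Tooling = (10 + 4·12 + 26)/6 = 84/6 = 14

Forward pass:
ES_Concept design = 0; EF_Concept design = 7
ES_Prototype build = 0; EF_Prototype build = 5
ES_User testing = 5; EF_User testing = 5+14 = 19
ES_Tooling = max(EF_Concept design=7, EF_User testing=19) = 19; EF_Tooling = 19+14 = 33
Expected project duration μ = 33 days. Critical path: Prototype build → User testing → Tooling.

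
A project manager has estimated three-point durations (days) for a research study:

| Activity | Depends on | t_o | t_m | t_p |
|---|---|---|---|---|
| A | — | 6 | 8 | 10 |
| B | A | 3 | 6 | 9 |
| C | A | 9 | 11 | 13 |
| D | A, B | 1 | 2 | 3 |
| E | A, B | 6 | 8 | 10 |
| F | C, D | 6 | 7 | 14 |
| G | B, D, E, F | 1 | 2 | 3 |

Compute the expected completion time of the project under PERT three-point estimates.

29 days

te_A = (6 + 4·8 + 10)/6 = 48/6 = 8
te_B = (3 + 4·6 + 9)/6 = 36/6 = 6
te_C = (9 + 4·11 + 13)/6 = 66/6 = 11
te_D = (1 + 4·2 + 3)/6 = 12/6 = 2
te_E = (6 + 4·8 + 10)/6 = 48/6 = 8
te_F = (6 + 4·7 + 14)/6 = 48/6 = 8
te_G = (1 + 4·2 + 3)/6 = 12/6 = 2

Forward pass:
ES_A = 0; EF_A = 8
ES_B = 8; EF_B = 8+6 = 14
ES_C = 8; EF_C = 8+11 = 19
ES_D = max(EF_A=8, EF_B=14) = 14; EF_D = 14+2 = 16
ES_E = max(EF_A=8, EF_B=14) = 14; EF_E = 14+8 = 22
ES_F = max(EF_C=19, EF_D=16) = 19; EF_F = 19+8 = 27
ES_G = max(EF_B=14, EF_D=16, EF_E=22, EF_F=27) = 27; EF_G = 27+2 = 29
Expected project duration μ = 29 days. Critical path: A → C → F → G.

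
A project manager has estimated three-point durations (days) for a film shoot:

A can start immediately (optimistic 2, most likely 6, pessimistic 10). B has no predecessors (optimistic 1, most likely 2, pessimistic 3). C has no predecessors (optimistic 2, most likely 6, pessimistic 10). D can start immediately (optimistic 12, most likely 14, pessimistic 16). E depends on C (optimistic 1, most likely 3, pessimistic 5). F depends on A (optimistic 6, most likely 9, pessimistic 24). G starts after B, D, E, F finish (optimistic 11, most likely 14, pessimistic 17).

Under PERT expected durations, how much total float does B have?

15 days

te_A = (2 + 4·6 + 10)/6 = 36/6 = 6
te_B = (1 + 4·2 + 3)/6 = 12/6 = 2
te_C = (2 + 4·6 + 10)/6 = 36/6 = 6
te_D = (12 + 4·14 + 16)/6 = 84/6 = 14
te_E = (1 + 4·3 + 5)/6 = 18/6 = 3
te_F = (6 + 4·9 + 24)/6 = 66/6 = 11
te_G = (11 + 4·14 + 17)/6 = 84/6 = 14

Forward pass:
ES_A = 0; EF_A = 6
ES_B = 0; EF_B = 2
ES_C = 0; EF_C = 6
ES_D = 0; EF_D = 14
ES_E = 6; EF_E = 6+3 = 9
ES_F = 6; EF_F = 6+11 = 17
ES_G = max(EF_B=2, EF_D=14, EF_E=9, EF_F=17) = 17; EF_G = 17+14 = 31
Expected project duration μ = 31 days. Critical path: A → F → G.

Backward pass:
LF_G = 31; LS_G = 31−14 = 17
LF_F = LS_G = 17; LS_F = 17−11 = 6
LF_E = LS_G = 17; LS_E = 17−3 = 14
LF_D = LS_G = 17; LS_D = 17−14 = 3
LF_C = LS_E = 14; LS_C = 14−6 = 8
LF_B = LS_G = 17; LS_B = 17−2 = 15
LF_A = LS_F = 6; LS_A = 6−6 = 0
Slack_B = LS_B − ES_B = 15 − 0 = 15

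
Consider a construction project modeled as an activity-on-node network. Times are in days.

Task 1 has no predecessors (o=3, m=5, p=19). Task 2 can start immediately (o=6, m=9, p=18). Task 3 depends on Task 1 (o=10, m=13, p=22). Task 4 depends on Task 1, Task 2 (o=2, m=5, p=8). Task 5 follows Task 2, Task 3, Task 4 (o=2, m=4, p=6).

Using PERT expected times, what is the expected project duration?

te_Task 1 = (3 + 4·5 + 19)/6 = 42/6 = 7
te_Task 2 = (6 + 4·9 + 18)/6 = 60/6 = 10
te_Task 3 = (10 + 4·13 + 22)/6 = 84/6 = 14
te_Task 4 = (2 + 4·5 + 8)/6 = 30/6 = 5
te_Task 5 = (2 + 4·4 + 6)/6 = 24/6 = 4

Forward pass:
ES_Task 1 = 0; EF_Task 1 = 7
ES_Task 2 = 0; EF_Task 2 = 10
ES_Task 3 = 7; EF_Task 3 = 7+14 = 21
ES_Task 4 = max(EF_Task 1=7, EF_Task 2=10) = 10; EF_Task 4 = 10+5 = 15
ES_Task 5 = max(EF_Task 2=10, EF_Task 3=21, EF_Task 4=15) = 21; EF_Task 5 = 21+4 = 25
Expected project duration μ = 25 days. Critical path: Task 1 → Task 3 → Task 5.

25 days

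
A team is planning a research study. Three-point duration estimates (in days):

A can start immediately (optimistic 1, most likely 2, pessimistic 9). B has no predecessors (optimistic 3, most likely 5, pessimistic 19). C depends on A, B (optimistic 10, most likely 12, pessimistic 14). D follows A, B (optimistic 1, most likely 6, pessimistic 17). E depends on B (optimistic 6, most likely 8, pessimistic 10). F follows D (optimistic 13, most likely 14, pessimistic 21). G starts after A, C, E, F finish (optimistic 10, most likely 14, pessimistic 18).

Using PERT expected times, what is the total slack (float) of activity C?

te_A = (1 + 4·2 + 9)/6 = 18/6 = 3
te_B = (3 + 4·5 + 19)/6 = 42/6 = 7
te_C = (10 + 4·12 + 14)/6 = 72/6 = 12
te_D = (1 + 4·6 + 17)/6 = 42/6 = 7
te_E = (6 + 4·8 + 10)/6 = 48/6 = 8
te_F = (13 + 4·14 + 21)/6 = 90/6 = 15
te_G = (10 + 4·14 + 18)/6 = 84/6 = 14

Forward pass:
ES_A = 0; EF_A = 3
ES_B = 0; EF_B = 7
ES_C = max(EF_A=3, EF_B=7) = 7; EF_C = 7+12 = 19
ES_D = max(EF_A=3, EF_B=7) = 7; EF_D = 7+7 = 14
ES_E = 7; EF_E = 7+8 = 15
ES_F = 14; EF_F = 14+15 = 29
ES_G = max(EF_A=3, EF_C=19, EF_E=15, EF_F=29) = 29; EF_G = 29+14 = 43
Expected project duration μ = 43 days. Critical path: B → D → F → G.

Backward pass:
LF_G = 43; LS_G = 43−14 = 29
LF_F = LS_G = 29; LS_F = 29−15 = 14
LF_E = LS_G = 29; LS_E = 29−8 = 21
LF_D = LS_F = 14; LS_D = 14−7 = 7
LF_C = LS_G = 29; LS_C = 29−12 = 17
LF_B = min(LS_C=17, LS_D=7, LS_E=21) = 7; LS_B = 7−7 = 0
LF_A = min(LS_C=17, LS_D=7, LS_G=29) = 7; LS_A = 7−3 = 4
Slack_C = LS_C − ES_C = 17 − 7 = 10

10 days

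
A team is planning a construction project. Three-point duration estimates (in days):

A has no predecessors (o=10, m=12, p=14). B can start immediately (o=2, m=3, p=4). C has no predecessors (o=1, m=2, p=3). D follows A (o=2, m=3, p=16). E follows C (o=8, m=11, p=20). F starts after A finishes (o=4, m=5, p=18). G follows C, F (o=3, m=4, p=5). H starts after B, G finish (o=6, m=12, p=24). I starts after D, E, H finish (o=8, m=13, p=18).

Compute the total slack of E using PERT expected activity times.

22 days

te_A = (10 + 4·12 + 14)/6 = 72/6 = 12
te_B = (2 + 4·3 + 4)/6 = 18/6 = 3
te_C = (1 + 4·2 + 3)/6 = 12/6 = 2
te_D = (2 + 4·3 + 16)/6 = 30/6 = 5
te_E = (8 + 4·11 + 20)/6 = 72/6 = 12
te_F = (4 + 4·5 + 18)/6 = 42/6 = 7
te_G = (3 + 4·4 + 5)/6 = 24/6 = 4
te_H = (6 + 4·12 + 24)/6 = 78/6 = 13
te_I = (8 + 4·13 + 18)/6 = 78/6 = 13

Forward pass:
ES_A = 0; EF_A = 12
ES_B = 0; EF_B = 3
ES_C = 0; EF_C = 2
ES_D = 12; EF_D = 12+5 = 17
ES_E = 2; EF_E = 2+12 = 14
ES_F = 12; EF_F = 12+7 = 19
ES_G = max(EF_C=2, EF_F=19) = 19; EF_G = 19+4 = 23
ES_H = max(EF_B=3, EF_G=23) = 23; EF_H = 23+13 = 36
ES_I = max(EF_D=17, EF_E=14, EF_H=36) = 36; EF_I = 36+13 = 49
Expected project duration μ = 49 days. Critical path: A → F → G → H → I.

Backward pass:
LF_I = 49; LS_I = 49−13 = 36
LF_H = LS_I = 36; LS_H = 36−13 = 23
LF_G = LS_H = 23; LS_G = 23−4 = 19
LF_F = LS_G = 19; LS_F = 19−7 = 12
LF_E = LS_I = 36; LS_E = 36−12 = 24
LF_D = LS_I = 36; LS_D = 36−5 = 31
LF_C = min(LS_E=24, LS_G=19) = 19; LS_C = 19−2 = 17
LF_B = LS_H = 23; LS_B = 23−3 = 20
LF_A = min(LS_D=31, LS_F=12) = 12; LS_A = 12−12 = 0
Slack_E = LS_E − ES_E = 24 − 2 = 22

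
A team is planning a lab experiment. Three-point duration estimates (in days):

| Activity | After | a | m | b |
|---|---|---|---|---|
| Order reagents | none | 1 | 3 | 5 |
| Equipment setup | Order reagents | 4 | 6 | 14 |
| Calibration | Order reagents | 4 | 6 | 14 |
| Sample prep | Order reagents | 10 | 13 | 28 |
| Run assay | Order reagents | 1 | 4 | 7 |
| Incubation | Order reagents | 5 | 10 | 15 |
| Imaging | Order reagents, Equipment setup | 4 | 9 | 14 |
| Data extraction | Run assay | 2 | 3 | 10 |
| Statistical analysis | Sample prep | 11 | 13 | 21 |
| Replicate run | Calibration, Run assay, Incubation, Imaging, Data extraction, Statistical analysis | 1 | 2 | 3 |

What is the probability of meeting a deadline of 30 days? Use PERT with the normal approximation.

te_Order reagents = (1 + 4·3 + 5)/6 = 18/6 = 3; σ²_Order reagents = ((5−1)/6)² = 0.444
te_Equipment setup = (4 + 4·6 + 14)/6 = 42/6 = 7; σ²_Equipment setup = ((14−4)/6)² = 2.778
te_Calibration = (4 + 4·6 + 14)/6 = 42/6 = 7; σ²_Calibration = ((14−4)/6)² = 2.778
te_Sample prep = (10 + 4·13 + 28)/6 = 90/6 = 15; σ²_Sample prep = ((28−10)/6)² = 9.000
te_Run assay = (1 + 4·4 + 7)/6 = 24/6 = 4; σ²_Run assay = ((7−1)/6)² = 1.000
te_Incubation = (5 + 4·10 + 15)/6 = 60/6 = 10; σ²_Incubation = ((15−5)/6)² = 2.778
te_Imaging = (4 + 4·9 + 14)/6 = 54/6 = 9; σ²_Imaging = ((14−4)/6)² = 2.778
te_Data extraction = (2 + 4·3 + 10)/6 = 24/6 = 4; σ²_Data extraction = ((10−2)/6)² = 1.778
te_Statistical analysis = (11 + 4·13 + 21)/6 = 84/6 = 14; σ²_Statistical analysis = ((21−11)/6)² = 2.778
te_Replicate run = (1 + 4·2 + 3)/6 = 12/6 = 2; σ²_Replicate run = ((3−1)/6)² = 0.111

Forward pass:
ES_Order reagents = 0; EF_Order reagents = 3
ES_Equipment setup = 3; EF_Equipment setup = 3+7 = 10
ES_Calibration = 3; EF_Calibration = 3+7 = 10
ES_Sample prep = 3; EF_Sample prep = 3+15 = 18
ES_Run assay = 3; EF_Run assay = 3+4 = 7
ES_Incubation = 3; EF_Incubation = 3+10 = 13
ES_Imaging = max(EF_Order reagents=3, EF_Equipment setup=10) = 10; EF_Imaging = 10+9 = 19
ES_Data extraction = 7; EF_Data extraction = 7+4 = 11
ES_Statistical analysis = 18; EF_Statistical analysis = 18+14 = 32
ES_Replicate run = max(EF_Calibration=10, EF_Run assay=7, EF_Incubation=13, EF_Imaging=19, EF_Data extraction=11, EF_Statistical analysis=32) = 32; EF_Replicate run = 32+2 = 34
Expected project duration μ = 34 days. Critical path: Order reagents → Sample prep → Statistical analysis → Replicate run.

Variance along critical path = 0.444 + 9.000 + 2.778 + 0.111 = 12.333; σ = √12.333 = 3.512 days.
Z = (30 − 34) / 3.512 = -1.139
P(T ≤ 30) = Φ(-1.139) ≈ 0.127

0.127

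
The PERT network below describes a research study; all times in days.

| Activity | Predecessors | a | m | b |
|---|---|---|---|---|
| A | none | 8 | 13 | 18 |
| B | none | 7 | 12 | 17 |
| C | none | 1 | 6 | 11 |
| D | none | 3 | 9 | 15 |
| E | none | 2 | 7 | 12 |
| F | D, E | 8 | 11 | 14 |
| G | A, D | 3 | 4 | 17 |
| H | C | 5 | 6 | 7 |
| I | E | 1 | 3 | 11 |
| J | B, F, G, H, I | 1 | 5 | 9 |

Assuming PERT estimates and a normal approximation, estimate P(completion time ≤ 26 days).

0.650

te_A = (8 + 4·13 + 18)/6 = 78/6 = 13; σ²_A = ((18−8)/6)² = 2.778
te_B = (7 + 4·12 + 17)/6 = 72/6 = 12; σ²_B = ((17−7)/6)² = 2.778
te_C = (1 + 4·6 + 11)/6 = 36/6 = 6; σ²_C = ((11−1)/6)² = 2.778
te_D = (3 + 4·9 + 15)/6 = 54/6 = 9; σ²_D = ((15−3)/6)² = 4.000
te_E = (2 + 4·7 + 12)/6 = 42/6 = 7; σ²_E = ((12−2)/6)² = 2.778
te_F = (8 + 4·11 + 14)/6 = 66/6 = 11; σ²_F = ((14−8)/6)² = 1.000
te_G = (3 + 4·4 + 17)/6 = 36/6 = 6; σ²_G = ((17−3)/6)² = 5.444
te_H = (5 + 4·6 + 7)/6 = 36/6 = 6; σ²_H = ((7−5)/6)² = 0.111
te_I = (1 + 4·3 + 11)/6 = 24/6 = 4; σ²_I = ((11−1)/6)² = 2.778
te_J = (1 + 4·5 + 9)/6 = 30/6 = 5; σ²_J = ((9−1)/6)² = 1.778

Forward pass:
ES_A = 0; EF_A = 13
ES_B = 0; EF_B = 12
ES_C = 0; EF_C = 6
ES_D = 0; EF_D = 9
ES_E = 0; EF_E = 7
ES_F = max(EF_D=9, EF_E=7) = 9; EF_F = 9+11 = 20
ES_G = max(EF_A=13, EF_D=9) = 13; EF_G = 13+6 = 19
ES_H = 6; EF_H = 6+6 = 12
ES_I = 7; EF_I = 7+4 = 11
ES_J = max(EF_B=12, EF_F=20, EF_G=19, EF_H=12, EF_I=11) = 20; EF_J = 20+5 = 25
Expected project duration μ = 25 days. Critical path: D → F → J.

Variance along critical path = 4.000 + 1.000 + 1.778 = 6.778; σ = √6.778 = 2.603 days.
Z = (26 − 25) / 2.603 = 0.384
P(T ≤ 26) = Φ(0.384) ≈ 0.650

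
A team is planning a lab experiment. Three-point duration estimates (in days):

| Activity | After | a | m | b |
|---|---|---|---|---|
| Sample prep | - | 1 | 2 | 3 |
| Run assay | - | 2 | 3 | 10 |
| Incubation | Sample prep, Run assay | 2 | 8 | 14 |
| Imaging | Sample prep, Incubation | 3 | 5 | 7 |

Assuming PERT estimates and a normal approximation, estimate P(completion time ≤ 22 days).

0.977

te_Sample prep = (1 + 4·2 + 3)/6 = 12/6 = 2; σ²_Sample prep = ((3−1)/6)² = 0.111
te_Run assay = (2 + 4·3 + 10)/6 = 24/6 = 4; σ²_Run assay = ((10−2)/6)² = 1.778
te_Incubation = (2 + 4·8 + 14)/6 = 48/6 = 8; σ²_Incubation = ((14−2)/6)² = 4.000
te_Imaging = (3 + 4·5 + 7)/6 = 30/6 = 5; σ²_Imaging = ((7−3)/6)² = 0.444

Forward pass:
ES_Sample prep = 0; EF_Sample prep = 2
ES_Run assay = 0; EF_Run assay = 4
ES_Incubation = max(EF_Sample prep=2, EF_Run assay=4) = 4; EF_Incubation = 4+8 = 12
ES_Imaging = max(EF_Sample prep=2, EF_Incubation=12) = 12; EF_Imaging = 12+5 = 17
Expected project duration μ = 17 days. Critical path: Run assay → Incubation → Imaging.

Variance along critical path = 1.778 + 4.000 + 0.444 = 6.222; σ = √6.222 = 2.494 days.
Z = (22 − 17) / 2.494 = 2.004
P(T ≤ 22) = Φ(2.004) ≈ 0.977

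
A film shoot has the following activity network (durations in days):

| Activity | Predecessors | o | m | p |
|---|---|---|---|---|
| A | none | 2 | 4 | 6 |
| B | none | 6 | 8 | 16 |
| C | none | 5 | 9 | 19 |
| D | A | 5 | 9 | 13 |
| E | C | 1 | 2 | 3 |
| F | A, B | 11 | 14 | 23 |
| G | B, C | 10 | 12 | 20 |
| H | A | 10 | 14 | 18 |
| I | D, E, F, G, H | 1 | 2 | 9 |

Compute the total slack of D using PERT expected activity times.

11 days

te_A = (2 + 4·4 + 6)/6 = 24/6 = 4
te_B = (6 + 4·8 + 16)/6 = 54/6 = 9
te_C = (5 + 4·9 + 19)/6 = 60/6 = 10
te_D = (5 + 4·9 + 13)/6 = 54/6 = 9
te_E = (1 + 4·2 + 3)/6 = 12/6 = 2
te_F = (11 + 4·14 + 23)/6 = 90/6 = 15
te_G = (10 + 4·12 + 20)/6 = 78/6 = 13
te_H = (10 + 4·14 + 18)/6 = 84/6 = 14
te_I = (1 + 4·2 + 9)/6 = 18/6 = 3

Forward pass:
ES_A = 0; EF_A = 4
ES_B = 0; EF_B = 9
ES_C = 0; EF_C = 10
ES_D = 4; EF_D = 4+9 = 13
ES_E = 10; EF_E = 10+2 = 12
ES_F = max(EF_A=4, EF_B=9) = 9; EF_F = 9+15 = 24
ES_G = max(EF_B=9, EF_C=10) = 10; EF_G = 10+13 = 23
ES_H = 4; EF_H = 4+14 = 18
ES_I = max(EF_D=13, EF_E=12, EF_F=24, EF_G=23, EF_H=18) = 24; EF_I = 24+3 = 27
Expected project duration μ = 27 days. Critical path: B → F → I.

Backward pass:
LF_I = 27; LS_I = 27−3 = 24
LF_H = LS_I = 24; LS_H = 24−14 = 10
LF_G = LS_I = 24; LS_G = 24−13 = 11
LF_F = LS_I = 24; LS_F = 24−15 = 9
LF_E = LS_I = 24; LS_E = 24−2 = 22
LF_D = LS_I = 24; LS_D = 24−9 = 15
LF_C = min(LS_E=22, LS_G=11) = 11; LS_C = 11−10 = 1
LF_B = min(LS_F=9, LS_G=11) = 9; LS_B = 9−9 = 0
LF_A = min(LS_D=15, LS_F=9, LS_H=10) = 9; LS_A = 9−4 = 5
Slack_D = LS_D − ES_D = 15 − 4 = 11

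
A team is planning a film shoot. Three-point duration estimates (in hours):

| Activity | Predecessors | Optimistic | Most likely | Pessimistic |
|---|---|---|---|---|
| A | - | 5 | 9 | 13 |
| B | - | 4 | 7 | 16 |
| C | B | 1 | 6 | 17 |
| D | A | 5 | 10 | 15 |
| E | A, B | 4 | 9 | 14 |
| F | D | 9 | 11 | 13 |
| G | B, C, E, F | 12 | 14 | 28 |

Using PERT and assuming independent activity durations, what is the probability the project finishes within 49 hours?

te_A = (5 + 4·9 + 13)/6 = 54/6 = 9; σ²_A = ((13−5)/6)² = 1.778
te_B = (4 + 4·7 + 16)/6 = 48/6 = 8; σ²_B = ((16−4)/6)² = 4.000
te_C = (1 + 4·6 + 17)/6 = 42/6 = 7; σ²_C = ((17−1)/6)² = 7.111
te_D = (5 + 4·10 + 15)/6 = 60/6 = 10; σ²_D = ((15−5)/6)² = 2.778
te_E = (4 + 4·9 + 14)/6 = 54/6 = 9; σ²_E = ((14−4)/6)² = 2.778
te_F = (9 + 4·11 + 13)/6 = 66/6 = 11; σ²_F = ((13−9)/6)² = 0.444
te_G = (12 + 4·14 + 28)/6 = 96/6 = 16; σ²_G = ((28−12)/6)² = 7.111

Forward pass:
ES_A = 0; EF_A = 9
ES_B = 0; EF_B = 8
ES_C = 8; EF_C = 8+7 = 15
ES_D = 9; EF_D = 9+10 = 19
ES_E = max(EF_A=9, EF_B=8) = 9; EF_E = 9+9 = 18
ES_F = 19; EF_F = 19+11 = 30
ES_G = max(EF_B=8, EF_C=15, EF_E=18, EF_F=30) = 30; EF_G = 30+16 = 46
Expected project duration μ = 46 hours. Critical path: A → D → F → G.

Variance along critical path = 1.778 + 2.778 + 0.444 + 7.111 = 12.111; σ = √12.111 = 3.480 hours.
Z = (49 − 46) / 3.480 = 0.862
P(T ≤ 49) = Φ(0.862) ≈ 0.806

0.806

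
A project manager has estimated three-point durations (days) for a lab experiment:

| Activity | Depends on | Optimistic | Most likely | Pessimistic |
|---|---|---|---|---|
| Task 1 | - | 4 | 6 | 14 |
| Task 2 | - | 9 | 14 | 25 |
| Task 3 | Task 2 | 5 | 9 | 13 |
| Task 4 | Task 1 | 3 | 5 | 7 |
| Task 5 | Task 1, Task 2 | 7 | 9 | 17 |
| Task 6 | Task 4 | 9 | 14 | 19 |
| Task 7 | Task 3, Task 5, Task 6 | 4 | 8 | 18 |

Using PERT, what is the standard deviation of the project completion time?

3.38 days

te_Task 1 = (4 + 4·6 + 14)/6 = 42/6 = 7; σ²_Task 1 = ((14−4)/6)² = 2.778
te_Task 2 = (9 + 4·14 + 25)/6 = 90/6 = 15; σ²_Task 2 = ((25−9)/6)² = 7.111
te_Task 3 = (5 + 4·9 + 13)/6 = 54/6 = 9; σ²_Task 3 = ((13−5)/6)² = 1.778
te_Task 4 = (3 + 4·5 + 7)/6 = 30/6 = 5; σ²_Task 4 = ((7−3)/6)² = 0.444
te_Task 5 = (7 + 4·9 + 17)/6 = 60/6 = 10; σ²_Task 5 = ((17−7)/6)² = 2.778
te_Task 6 = (9 + 4·14 + 19)/6 = 84/6 = 14; σ²_Task 6 = ((19−9)/6)² = 2.778
te_Task 7 = (4 + 4·8 + 18)/6 = 54/6 = 9; σ²_Task 7 = ((18−4)/6)² = 5.444

Forward pass:
ES_Task 1 = 0; EF_Task 1 = 7
ES_Task 2 = 0; EF_Task 2 = 15
ES_Task 3 = 15; EF_Task 3 = 15+9 = 24
ES_Task 4 = 7; EF_Task 4 = 7+5 = 12
ES_Task 5 = max(EF_Task 1=7, EF_Task 2=15) = 15; EF_Task 5 = 15+10 = 25
ES_Task 6 = 12; EF_Task 6 = 12+14 = 26
ES_Task 7 = max(EF_Task 3=24, EF_Task 5=25, EF_Task 6=26) = 26; EF_Task 7 = 26+9 = 35
Expected project duration μ = 35 days. Critical path: Task 1 → Task 4 → Task 6 → Task 7.

Variance along critical path = 2.778 + 0.444 + 2.778 + 5.444 = 11.444
σ = √11.444 = 3.383 days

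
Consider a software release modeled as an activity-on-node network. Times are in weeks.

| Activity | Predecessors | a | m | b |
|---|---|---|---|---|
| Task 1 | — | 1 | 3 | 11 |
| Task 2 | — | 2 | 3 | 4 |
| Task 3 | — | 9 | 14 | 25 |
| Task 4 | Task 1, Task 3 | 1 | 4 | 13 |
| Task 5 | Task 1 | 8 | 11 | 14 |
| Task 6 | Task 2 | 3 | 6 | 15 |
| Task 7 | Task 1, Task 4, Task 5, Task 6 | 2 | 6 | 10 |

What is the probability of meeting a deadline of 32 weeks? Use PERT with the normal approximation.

0.953

te_Task 1 = (1 + 4·3 + 11)/6 = 24/6 = 4; σ²_Task 1 = ((11−1)/6)² = 2.778
te_Task 2 = (2 + 4·3 + 4)/6 = 18/6 = 3; σ²_Task 2 = ((4−2)/6)² = 0.111
te_Task 3 = (9 + 4·14 + 25)/6 = 90/6 = 15; σ²_Task 3 = ((25−9)/6)² = 7.111
te_Task 4 = (1 + 4·4 + 13)/6 = 30/6 = 5; σ²_Task 4 = ((13−1)/6)² = 4.000
te_Task 5 = (8 + 4·11 + 14)/6 = 66/6 = 11; σ²_Task 5 = ((14−8)/6)² = 1.000
te_Task 6 = (3 + 4·6 + 15)/6 = 42/6 = 7; σ²_Task 6 = ((15−3)/6)² = 4.000
te_Task 7 = (2 + 4·6 + 10)/6 = 36/6 = 6; σ²_Task 7 = ((10−2)/6)² = 1.778

Forward pass:
ES_Task 1 = 0; EF_Task 1 = 4
ES_Task 2 = 0; EF_Task 2 = 3
ES_Task 3 = 0; EF_Task 3 = 15
ES_Task 4 = max(EF_Task 1=4, EF_Task 3=15) = 15; EF_Task 4 = 15+5 = 20
ES_Task 5 = 4; EF_Task 5 = 4+11 = 15
ES_Task 6 = 3; EF_Task 6 = 3+7 = 10
ES_Task 7 = max(EF_Task 1=4, EF_Task 4=20, EF_Task 5=15, EF_Task 6=10) = 20; EF_Task 7 = 20+6 = 26
Expected project duration μ = 26 weeks. Critical path: Task 3 → Task 4 → Task 7.

Variance along critical path = 7.111 + 4.000 + 1.778 = 12.889; σ = √12.889 = 3.590 weeks.
Z = (32 − 26) / 3.590 = 1.671
P(T ≤ 32) = Φ(1.671) ≈ 0.953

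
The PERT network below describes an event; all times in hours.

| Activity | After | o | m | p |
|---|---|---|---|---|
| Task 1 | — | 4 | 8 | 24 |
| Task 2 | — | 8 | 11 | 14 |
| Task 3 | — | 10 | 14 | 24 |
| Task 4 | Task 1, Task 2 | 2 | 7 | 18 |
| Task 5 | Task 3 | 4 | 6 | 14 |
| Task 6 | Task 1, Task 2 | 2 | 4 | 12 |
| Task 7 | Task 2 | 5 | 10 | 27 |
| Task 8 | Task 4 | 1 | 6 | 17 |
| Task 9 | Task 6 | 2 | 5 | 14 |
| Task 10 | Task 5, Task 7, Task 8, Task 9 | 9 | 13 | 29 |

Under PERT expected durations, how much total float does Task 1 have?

te_Task 1 = (4 + 4·8 + 24)/6 = 60/6 = 10
te_Task 2 = (8 + 4·11 + 14)/6 = 66/6 = 11
te_Task 3 = (10 + 4·14 + 24)/6 = 90/6 = 15
te_Task 4 = (2 + 4·7 + 18)/6 = 48/6 = 8
te_Task 5 = (4 + 4·6 + 14)/6 = 42/6 = 7
te_Task 6 = (2 + 4·4 + 12)/6 = 30/6 = 5
te_Task 7 = (5 + 4·10 + 27)/6 = 72/6 = 12
te_Task 8 = (1 + 4·6 + 17)/6 = 42/6 = 7
te_Task 9 = (2 + 4·5 + 14)/6 = 36/6 = 6
te_Task 10 = (9 + 4·13 + 29)/6 = 90/6 = 15

Forward pass:
ES_Task 1 = 0; EF_Task 1 = 10
ES_Task 2 = 0; EF_Task 2 = 11
ES_Task 3 = 0; EF_Task 3 = 15
ES_Task 4 = max(EF_Task 1=10, EF_Task 2=11) = 11; EF_Task 4 = 11+8 = 19
ES_Task 5 = 15; EF_Task 5 = 15+7 = 22
ES_Task 6 = max(EF_Task 1=10, EF_Task 2=11) = 11; EF_Task 6 = 11+5 = 16
ES_Task 7 = 11; EF_Task 7 = 11+12 = 23
ES_Task 8 = 19; EF_Task 8 = 19+7 = 26
ES_Task 9 = 16; EF_Task 9 = 16+6 = 22
ES_Task 10 = max(EF_Task 5=22, EF_Task 7=23, EF_Task 8=26, EF_Task 9=22) = 26; EF_Task 10 = 26+15 = 41
Expected project duration μ = 41 hours. Critical path: Task 2 → Task 4 → Task 8 → Task 10.

Backward pass:
LF_Task 10 = 41; LS_Task 10 = 41−15 = 26
LF_Task 9 = LS_Task 10 = 26; LS_Task 9 = 26−6 = 20
LF_Task 8 = LS_Task 10 = 26; LS_Task 8 = 26−7 = 19
LF_Task 7 = LS_Task 10 = 26; LS_Task 7 = 26−12 = 14
LF_Task 6 = LS_Task 9 = 20; LS_Task 6 = 20−5 = 15
LF_Task 5 = LS_Task 10 = 26; LS_Task 5 = 26−7 = 19
LF_Task 4 = LS_Task 8 = 19; LS_Task 4 = 19−8 = 11
LF_Task 3 = LS_Task 5 = 19; LS_Task 3 = 19−15 = 4
LF_Task 2 = min(LS_Task 4=11, LS_Task 6=15, LS_Task 7=14) = 11; LS_Task 2 = 11−11 = 0
LF_Task 1 = min(LS_Task 4=11, LS_Task 6=15) = 11; LS_Task 1 = 11−10 = 1
Slack_Task 1 = LS_Task 1 − ES_Task 1 = 1 − 0 = 1

1 hours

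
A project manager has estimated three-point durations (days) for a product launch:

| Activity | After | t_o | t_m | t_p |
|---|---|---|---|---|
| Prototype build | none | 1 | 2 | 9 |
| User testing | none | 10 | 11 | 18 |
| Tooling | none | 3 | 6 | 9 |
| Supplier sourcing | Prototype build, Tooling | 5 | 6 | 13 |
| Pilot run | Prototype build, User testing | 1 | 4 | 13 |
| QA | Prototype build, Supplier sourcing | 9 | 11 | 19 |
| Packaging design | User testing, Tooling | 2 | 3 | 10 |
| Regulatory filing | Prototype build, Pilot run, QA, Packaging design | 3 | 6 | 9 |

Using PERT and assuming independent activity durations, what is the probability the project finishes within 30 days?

te_Prototype build = (1 + 4·2 + 9)/6 = 18/6 = 3; σ²_Prototype build = ((9−1)/6)² = 1.778
te_User testing = (10 + 4·11 + 18)/6 = 72/6 = 12; σ²_User testing = ((18−10)/6)² = 1.778
te_Tooling = (3 + 4·6 + 9)/6 = 36/6 = 6; σ²_Tooling = ((9−3)/6)² = 1.000
te_Supplier sourcing = (5 + 4·6 + 13)/6 = 42/6 = 7; σ²_Supplier sourcing = ((13−5)/6)² = 1.778
te_Pilot run = (1 + 4·4 + 13)/6 = 30/6 = 5; σ²_Pilot run = ((13−1)/6)² = 4.000
te_QA = (9 + 4·11 + 19)/6 = 72/6 = 12; σ²_QA = ((19−9)/6)² = 2.778
te_Packaging design = (2 + 4·3 + 10)/6 = 24/6 = 4; σ²_Packaging design = ((10−2)/6)² = 1.778
te_Regulatory filing = (3 + 4·6 + 9)/6 = 36/6 = 6; σ²_Regulatory filing = ((9−3)/6)² = 1.000

Forward pass:
ES_Prototype build = 0; EF_Prototype build = 3
ES_User testing = 0; EF_User testing = 12
ES_Tooling = 0; EF_Tooling = 6
ES_Supplier sourcing = max(EF_Prototype build=3, EF_Tooling=6) = 6; EF_Supplier sourcing = 6+7 = 13
ES_Pilot run = max(EF_Prototype build=3, EF_User testing=12) = 12; EF_Pilot run = 12+5 = 17
ES_QA = max(EF_Prototype build=3, EF_Supplier sourcing=13) = 13; EF_QA = 13+12 = 25
ES_Packaging design = max(EF_User testing=12, EF_Tooling=6) = 12; EF_Packaging design = 12+4 = 16
ES_Regulatory filing = max(EF_Prototype build=3, EF_Pilot run=17, EF_QA=25, EF_Packaging design=16) = 25; EF_Regulatory filing = 25+6 = 31
Expected project duration μ = 31 days. Critical path: Tooling → Supplier sourcing → QA → Regulatory filing.

Variance along critical path = 1.000 + 1.778 + 2.778 + 1.000 = 6.556; σ = √6.556 = 2.560 days.
Z = (30 − 31) / 2.560 = -0.391
P(T ≤ 30) = Φ(-0.391) ≈ 0.348

0.348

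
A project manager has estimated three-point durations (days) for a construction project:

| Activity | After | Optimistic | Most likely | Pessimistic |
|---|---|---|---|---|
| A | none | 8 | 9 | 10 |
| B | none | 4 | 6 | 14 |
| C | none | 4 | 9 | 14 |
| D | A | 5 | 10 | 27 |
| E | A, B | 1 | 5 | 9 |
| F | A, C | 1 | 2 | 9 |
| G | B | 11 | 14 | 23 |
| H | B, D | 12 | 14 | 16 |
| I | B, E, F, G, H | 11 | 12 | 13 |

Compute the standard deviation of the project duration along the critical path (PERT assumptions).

3.76 days

te_A = (8 + 4·9 + 10)/6 = 54/6 = 9; σ²_A = ((10−8)/6)² = 0.111
te_B = (4 + 4·6 + 14)/6 = 42/6 = 7; σ²_B = ((14−4)/6)² = 2.778
te_C = (4 + 4·9 + 14)/6 = 54/6 = 9; σ²_C = ((14−4)/6)² = 2.778
te_D = (5 + 4·10 + 27)/6 = 72/6 = 12; σ²_D = ((27−5)/6)² = 13.444
te_E = (1 + 4·5 + 9)/6 = 30/6 = 5; σ²_E = ((9−1)/6)² = 1.778
te_F = (1 + 4·2 + 9)/6 = 18/6 = 3; σ²_F = ((9−1)/6)² = 1.778
te_G = (11 + 4·14 + 23)/6 = 90/6 = 15; σ²_G = ((23−11)/6)² = 4.000
te_H = (12 + 4·14 + 16)/6 = 84/6 = 14; σ²_H = ((16−12)/6)² = 0.444
te_I = (11 + 4·12 + 13)/6 = 72/6 = 12; σ²_I = ((13−11)/6)² = 0.111

Forward pass:
ES_A = 0; EF_A = 9
ES_B = 0; EF_B = 7
ES_C = 0; EF_C = 9
ES_D = 9; EF_D = 9+12 = 21
ES_E = max(EF_A=9, EF_B=7) = 9; EF_E = 9+5 = 14
ES_F = max(EF_A=9, EF_C=9) = 9; EF_F = 9+3 = 12
ES_G = 7; EF_G = 7+15 = 22
ES_H = max(EF_B=7, EF_D=21) = 21; EF_H = 21+14 = 35
ES_I = max(EF_B=7, EF_E=14, EF_F=12, EF_G=22, EF_H=35) = 35; EF_I = 35+12 = 47
Expected project duration μ = 47 days. Critical path: A → D → H → I.

Variance along critical path = 0.111 + 13.444 + 0.444 + 0.111 = 14.111
σ = √14.111 = 3.756 days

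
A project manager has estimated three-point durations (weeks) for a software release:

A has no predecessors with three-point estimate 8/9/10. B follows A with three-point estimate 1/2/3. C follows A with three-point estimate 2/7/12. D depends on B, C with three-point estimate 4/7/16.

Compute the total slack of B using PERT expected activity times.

te_A = (8 + 4·9 + 10)/6 = 54/6 = 9
te_B = (1 + 4·2 + 3)/6 = 12/6 = 2
te_C = (2 + 4·7 + 12)/6 = 42/6 = 7
te_D = (4 + 4·7 + 16)/6 = 48/6 = 8

Forward pass:
ES_A = 0; EF_A = 9
ES_B = 9; EF_B = 9+2 = 11
ES_C = 9; EF_C = 9+7 = 16
ES_D = max(EF_B=11, EF_C=16) = 16; EF_D = 16+8 = 24
Expected project duration μ = 24 weeks. Critical path: A → C → D.

Backward pass:
LF_D = 24; LS_D = 24−8 = 16
LF_C = LS_D = 16; LS_C = 16−7 = 9
LF_B = LS_D = 16; LS_B = 16−2 = 14
LF_A = min(LS_B=14, LS_C=9) = 9; LS_A = 9−9 = 0
Slack_B = LS_B − ES_B = 14 − 9 = 5

5 weeks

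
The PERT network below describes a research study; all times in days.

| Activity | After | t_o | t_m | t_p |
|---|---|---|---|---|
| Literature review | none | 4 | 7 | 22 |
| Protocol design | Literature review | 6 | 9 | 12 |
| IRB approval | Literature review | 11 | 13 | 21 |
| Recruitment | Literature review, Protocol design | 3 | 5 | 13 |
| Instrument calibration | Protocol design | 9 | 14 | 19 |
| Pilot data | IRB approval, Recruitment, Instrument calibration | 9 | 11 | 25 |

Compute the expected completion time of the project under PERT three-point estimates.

te_Literature review = (4 + 4·7 + 22)/6 = 54/6 = 9
te_Protocol design = (6 + 4·9 + 12)/6 = 54/6 = 9
te_IRB approval = (11 + 4·13 + 21)/6 = 84/6 = 14
te_Recruitment = (3 + 4·5 + 13)/6 = 36/6 = 6
te_Instrument calibration = (9 + 4·14 + 19)/6 = 84/6 = 14
te_Pilot data = (9 + 4·11 + 25)/6 = 78/6 = 13

Forward pass:
ES_Literature review = 0; EF_Literature review = 9
ES_Protocol design = 9; EF_Protocol design = 9+9 = 18
ES_IRB approval = 9; EF_IRB approval = 9+14 = 23
ES_Recruitment = max(EF_Literature review=9, EF_Protocol design=18) = 18; EF_Recruitment = 18+6 = 24
ES_Instrument calibration = 18; EF_Instrument calibration = 18+14 = 32
ES_Pilot data = max(EF_IRB approval=23, EF_Recruitment=24, EF_Instrument calibration=32) = 32; EF_Pilot data = 32+13 = 45
Expected project duration μ = 45 days. Critical path: Literature review → Protocol design → Instrument calibration → Pilot data.

45 days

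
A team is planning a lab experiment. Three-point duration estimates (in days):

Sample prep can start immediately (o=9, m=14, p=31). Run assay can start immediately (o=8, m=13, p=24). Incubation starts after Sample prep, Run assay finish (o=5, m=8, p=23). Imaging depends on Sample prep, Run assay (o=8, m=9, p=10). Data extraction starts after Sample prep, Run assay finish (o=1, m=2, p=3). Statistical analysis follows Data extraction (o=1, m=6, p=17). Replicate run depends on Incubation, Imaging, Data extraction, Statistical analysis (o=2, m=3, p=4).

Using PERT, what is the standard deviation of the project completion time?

4.75 days

te_Sample prep = (9 + 4·14 + 31)/6 = 96/6 = 16; σ²_Sample prep = ((31−9)/6)² = 13.444
te_Run assay = (8 + 4·13 + 24)/6 = 84/6 = 14; σ²_Run assay = ((24−8)/6)² = 7.111
te_Incubation = (5 + 4·8 + 23)/6 = 60/6 = 10; σ²_Incubation = ((23−5)/6)² = 9.000
te_Imaging = (8 + 4·9 + 10)/6 = 54/6 = 9; σ²_Imaging = ((10−8)/6)² = 0.111
te_Data extraction = (1 + 4·2 + 3)/6 = 12/6 = 2; σ²_Data extraction = ((3−1)/6)² = 0.111
te_Statistical analysis = (1 + 4·6 + 17)/6 = 42/6 = 7; σ²_Statistical analysis = ((17−1)/6)² = 7.111
te_Replicate run = (2 + 4·3 + 4)/6 = 18/6 = 3; σ²_Replicate run = ((4−2)/6)² = 0.111

Forward pass:
ES_Sample prep = 0; EF_Sample prep = 16
ES_Run assay = 0; EF_Run assay = 14
ES_Incubation = max(EF_Sample prep=16, EF_Run assay=14) = 16; EF_Incubation = 16+10 = 26
ES_Imaging = max(EF_Sample prep=16, EF_Run assay=14) = 16; EF_Imaging = 16+9 = 25
ES_Data extraction = max(EF_Sample prep=16, EF_Run assay=14) = 16; EF_Data extraction = 16+2 = 18
ES_Statistical analysis = 18; EF_Statistical analysis = 18+7 = 25
ES_Replicate run = max(EF_Incubation=26, EF_Imaging=25, EF_Data extraction=18, EF_Statistical analysis=25) = 26; EF_Replicate run = 26+3 = 29
Expected project duration μ = 29 days. Critical path: Sample prep → Incubation → Replicate run.

Variance along critical path = 13.444 + 9.000 + 0.111 = 22.556
σ = √22.556 = 4.749 days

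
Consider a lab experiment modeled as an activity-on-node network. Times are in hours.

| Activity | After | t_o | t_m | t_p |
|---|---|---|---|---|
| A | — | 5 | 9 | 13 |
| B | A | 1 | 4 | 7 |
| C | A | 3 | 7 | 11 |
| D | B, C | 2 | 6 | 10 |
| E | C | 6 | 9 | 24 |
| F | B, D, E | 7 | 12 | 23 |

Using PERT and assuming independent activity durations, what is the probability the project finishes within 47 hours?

te_A = (5 + 4·9 + 13)/6 = 54/6 = 9; σ²_A = ((13−5)/6)² = 1.778
te_B = (1 + 4·4 + 7)/6 = 24/6 = 4; σ²_B = ((7−1)/6)² = 1.000
te_C = (3 + 4·7 + 11)/6 = 42/6 = 7; σ²_C = ((11−3)/6)² = 1.778
te_D = (2 + 4·6 + 10)/6 = 36/6 = 6; σ²_D = ((10−2)/6)² = 1.778
te_E = (6 + 4·9 + 24)/6 = 66/6 = 11; σ²_E = ((24−6)/6)² = 9.000
te_F = (7 + 4·12 + 23)/6 = 78/6 = 13; σ²_F = ((23−7)/6)² = 7.111

Forward pass:
ES_A = 0; EF_A = 9
ES_B = 9; EF_B = 9+4 = 13
ES_C = 9; EF_C = 9+7 = 16
ES_D = max(EF_B=13, EF_C=16) = 16; EF_D = 16+6 = 22
ES_E = 16; EF_E = 16+11 = 27
ES_F = max(EF_B=13, EF_D=22, EF_E=27) = 27; EF_F = 27+13 = 40
Expected project duration μ = 40 hours. Critical path: A → C → E → F.

Variance along critical path = 1.778 + 1.778 + 9.000 + 7.111 = 19.667; σ = √19.667 = 4.435 hours.
Z = (47 − 40) / 4.435 = 1.578
P(T ≤ 47) = Φ(1.578) ≈ 0.943

0.943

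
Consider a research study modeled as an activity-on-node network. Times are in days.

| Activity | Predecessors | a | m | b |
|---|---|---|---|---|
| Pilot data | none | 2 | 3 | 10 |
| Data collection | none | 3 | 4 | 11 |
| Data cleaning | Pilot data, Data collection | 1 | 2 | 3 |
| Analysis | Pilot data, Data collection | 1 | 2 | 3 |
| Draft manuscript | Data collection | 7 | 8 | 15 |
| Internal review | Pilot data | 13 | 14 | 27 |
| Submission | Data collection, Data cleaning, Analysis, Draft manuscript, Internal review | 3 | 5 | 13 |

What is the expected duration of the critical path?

26 days

te_Pilot data = (2 + 4·3 + 10)/6 = 24/6 = 4
te_Data collection = (3 + 4·4 + 11)/6 = 30/6 = 5
te_Data cleaning = (1 + 4·2 + 3)/6 = 12/6 = 2
te_Analysis = (1 + 4·2 + 3)/6 = 12/6 = 2
te_Draft manuscript = (7 + 4·8 + 15)/6 = 54/6 = 9
te_Internal review = (13 + 4·14 + 27)/6 = 96/6 = 16
te_Submission = (3 + 4·5 + 13)/6 = 36/6 = 6

Forward pass:
ES_Pilot data = 0; EF_Pilot data = 4
ES_Data collection = 0; EF_Data collection = 5
ES_Data cleaning = max(EF_Pilot data=4, EF_Data collection=5) = 5; EF_Data cleaning = 5+2 = 7
ES_Analysis = max(EF_Pilot data=4, EF_Data collection=5) = 5; EF_Analysis = 5+2 = 7
ES_Draft manuscript = 5; EF_Draft manuscript = 5+9 = 14
ES_Internal review = 4; EF_Internal review = 4+16 = 20
ES_Submission = max(EF_Data collection=5, EF_Data cleaning=7, EF_Analysis=7, EF_Draft manuscript=14, EF_Internal review=20) = 20; EF_Submission = 20+6 = 26
Expected project duration μ = 26 days. Critical path: Pilot data → Internal review → Submission.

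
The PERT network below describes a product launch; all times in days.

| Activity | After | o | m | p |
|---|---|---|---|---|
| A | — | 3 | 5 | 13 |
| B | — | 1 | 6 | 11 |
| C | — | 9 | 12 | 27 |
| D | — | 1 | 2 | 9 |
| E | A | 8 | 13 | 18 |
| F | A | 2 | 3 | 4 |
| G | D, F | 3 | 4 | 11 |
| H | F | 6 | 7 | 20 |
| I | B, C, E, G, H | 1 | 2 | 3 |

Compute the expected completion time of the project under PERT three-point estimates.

21 days

te_A = (3 + 4·5 + 13)/6 = 36/6 = 6
te_B = (1 + 4·6 + 11)/6 = 36/6 = 6
te_C = (9 + 4·12 + 27)/6 = 84/6 = 14
te_D = (1 + 4·2 + 9)/6 = 18/6 = 3
te_E = (8 + 4·13 + 18)/6 = 78/6 = 13
te_F = (2 + 4·3 + 4)/6 = 18/6 = 3
te_G = (3 + 4·4 + 11)/6 = 30/6 = 5
te_H = (6 + 4·7 + 20)/6 = 54/6 = 9
te_I = (1 + 4·2 + 3)/6 = 12/6 = 2

Forward pass:
ES_A = 0; EF_A = 6
ES_B = 0; EF_B = 6
ES_C = 0; EF_C = 14
ES_D = 0; EF_D = 3
ES_E = 6; EF_E = 6+13 = 19
ES_F = 6; EF_F = 6+3 = 9
ES_G = max(EF_D=3, EF_F=9) = 9; EF_G = 9+5 = 14
ES_H = 9; EF_H = 9+9 = 18
ES_I = max(EF_B=6, EF_C=14, EF_E=19, EF_G=14, EF_H=18) = 19; EF_I = 19+2 = 21
Expected project duration μ = 21 days. Critical path: A → E → I.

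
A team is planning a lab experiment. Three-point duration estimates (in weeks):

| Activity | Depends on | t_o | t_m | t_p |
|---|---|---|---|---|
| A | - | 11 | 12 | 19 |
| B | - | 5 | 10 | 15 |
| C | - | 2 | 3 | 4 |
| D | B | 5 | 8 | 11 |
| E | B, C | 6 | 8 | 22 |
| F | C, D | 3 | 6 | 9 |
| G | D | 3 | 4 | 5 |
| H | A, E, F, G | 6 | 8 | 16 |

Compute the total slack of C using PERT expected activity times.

11 weeks

te_A = (11 + 4·12 + 19)/6 = 78/6 = 13
te_B = (5 + 4·10 + 15)/6 = 60/6 = 10
te_C = (2 + 4·3 + 4)/6 = 18/6 = 3
te_D = (5 + 4·8 + 11)/6 = 48/6 = 8
te_E = (6 + 4·8 + 22)/6 = 60/6 = 10
te_F = (3 + 4·6 + 9)/6 = 36/6 = 6
te_G = (3 + 4·4 + 5)/6 = 24/6 = 4
te_H = (6 + 4·8 + 16)/6 = 54/6 = 9

Forward pass:
ES_A = 0; EF_A = 13
ES_B = 0; EF_B = 10
ES_C = 0; EF_C = 3
ES_D = 10; EF_D = 10+8 = 18
ES_E = max(EF_B=10, EF_C=3) = 10; EF_E = 10+10 = 20
ES_F = max(EF_C=3, EF_D=18) = 18; EF_F = 18+6 = 24
ES_G = 18; EF_G = 18+4 = 22
ES_H = max(EF_A=13, EF_E=20, EF_F=24, EF_G=22) = 24; EF_H = 24+9 = 33
Expected project duration μ = 33 weeks. Critical path: B → D → F → H.

Backward pass:
LF_H = 33; LS_H = 33−9 = 24
LF_G = LS_H = 24; LS_G = 24−4 = 20
LF_F = LS_H = 24; LS_F = 24−6 = 18
LF_E = LS_H = 24; LS_E = 24−10 = 14
LF_D = min(LS_F=18, LS_G=20) = 18; LS_D = 18−8 = 10
LF_C = min(LS_E=14, LS_F=18) = 14; LS_C = 14−3 = 11
LF_B = min(LS_D=10, LS_E=14) = 10; LS_B = 10−10 = 0
LF_A = LS_H = 24; LS_A = 24−13 = 11
Slack_C = LS_C − ES_C = 11 − 0 = 11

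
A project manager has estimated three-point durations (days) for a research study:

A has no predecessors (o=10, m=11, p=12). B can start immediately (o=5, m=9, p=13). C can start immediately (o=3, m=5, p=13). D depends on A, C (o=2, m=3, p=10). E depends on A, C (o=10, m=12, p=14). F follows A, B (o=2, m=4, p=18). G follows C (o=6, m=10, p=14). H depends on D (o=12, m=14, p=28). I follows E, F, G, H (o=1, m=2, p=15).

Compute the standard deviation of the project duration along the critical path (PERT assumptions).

te_A = (10 + 4·11 + 12)/6 = 66/6 = 11; σ²_A = ((12−10)/6)² = 0.111
te_B = (5 + 4·9 + 13)/6 = 54/6 = 9; σ²_B = ((13−5)/6)² = 1.778
te_C = (3 + 4·5 + 13)/6 = 36/6 = 6; σ²_C = ((13−3)/6)² = 2.778
te_D = (2 + 4·3 + 10)/6 = 24/6 = 4; σ²_D = ((10−2)/6)² = 1.778
te_E = (10 + 4·12 + 14)/6 = 72/6 = 12; σ²_E = ((14−10)/6)² = 0.444
te_F = (2 + 4·4 + 18)/6 = 36/6 = 6; σ²_F = ((18−2)/6)² = 7.111
te_G = (6 + 4·10 + 14)/6 = 60/6 = 10; σ²_G = ((14−6)/6)² = 1.778
te_H = (12 + 4·14 + 28)/6 = 96/6 = 16; σ²_H = ((28−12)/6)² = 7.111
te_I = (1 + 4·2 + 15)/6 = 24/6 = 4; σ²_I = ((15−1)/6)² = 5.444

Forward pass:
ES_A = 0; EF_A = 11
ES_B = 0; EF_B = 9
ES_C = 0; EF_C = 6
ES_D = max(EF_A=11, EF_C=6) = 11; EF_D = 11+4 = 15
ES_E = max(EF_A=11, EF_C=6) = 11; EF_E = 11+12 = 23
ES_F = max(EF_A=11, EF_B=9) = 11; EF_F = 11+6 = 17
ES_G = 6; EF_G = 6+10 = 16
ES_H = 15; EF_H = 15+16 = 31
ES_I = max(EF_E=23, EF_F=17, EF_G=16, EF_H=31) = 31; EF_I = 31+4 = 35
Expected project duration μ = 35 days. Critical path: A → D → H → I.

Variance along critical path = 0.111 + 1.778 + 7.111 + 5.444 = 14.444
σ = √14.444 = 3.801 days

3.80 days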